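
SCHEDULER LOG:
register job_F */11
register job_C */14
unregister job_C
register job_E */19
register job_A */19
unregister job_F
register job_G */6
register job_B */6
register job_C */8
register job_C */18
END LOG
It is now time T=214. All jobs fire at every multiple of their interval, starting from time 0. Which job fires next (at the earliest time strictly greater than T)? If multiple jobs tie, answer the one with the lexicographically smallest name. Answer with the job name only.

Op 1: register job_F */11 -> active={job_F:*/11}
Op 2: register job_C */14 -> active={job_C:*/14, job_F:*/11}
Op 3: unregister job_C -> active={job_F:*/11}
Op 4: register job_E */19 -> active={job_E:*/19, job_F:*/11}
Op 5: register job_A */19 -> active={job_A:*/19, job_E:*/19, job_F:*/11}
Op 6: unregister job_F -> active={job_A:*/19, job_E:*/19}
Op 7: register job_G */6 -> active={job_A:*/19, job_E:*/19, job_G:*/6}
Op 8: register job_B */6 -> active={job_A:*/19, job_B:*/6, job_E:*/19, job_G:*/6}
Op 9: register job_C */8 -> active={job_A:*/19, job_B:*/6, job_C:*/8, job_E:*/19, job_G:*/6}
Op 10: register job_C */18 -> active={job_A:*/19, job_B:*/6, job_C:*/18, job_E:*/19, job_G:*/6}
  job_A: interval 19, next fire after T=214 is 228
  job_B: interval 6, next fire after T=214 is 216
  job_C: interval 18, next fire after T=214 is 216
  job_E: interval 19, next fire after T=214 is 228
  job_G: interval 6, next fire after T=214 is 216
Earliest = 216, winner (lex tiebreak) = job_B

Answer: job_B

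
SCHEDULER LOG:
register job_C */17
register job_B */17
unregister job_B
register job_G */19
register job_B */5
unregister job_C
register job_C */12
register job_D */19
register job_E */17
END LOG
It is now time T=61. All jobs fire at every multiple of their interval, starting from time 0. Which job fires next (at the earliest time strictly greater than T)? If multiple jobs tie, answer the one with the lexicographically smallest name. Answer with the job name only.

Answer: job_B

Derivation:
Op 1: register job_C */17 -> active={job_C:*/17}
Op 2: register job_B */17 -> active={job_B:*/17, job_C:*/17}
Op 3: unregister job_B -> active={job_C:*/17}
Op 4: register job_G */19 -> active={job_C:*/17, job_G:*/19}
Op 5: register job_B */5 -> active={job_B:*/5, job_C:*/17, job_G:*/19}
Op 6: unregister job_C -> active={job_B:*/5, job_G:*/19}
Op 7: register job_C */12 -> active={job_B:*/5, job_C:*/12, job_G:*/19}
Op 8: register job_D */19 -> active={job_B:*/5, job_C:*/12, job_D:*/19, job_G:*/19}
Op 9: register job_E */17 -> active={job_B:*/5, job_C:*/12, job_D:*/19, job_E:*/17, job_G:*/19}
  job_B: interval 5, next fire after T=61 is 65
  job_C: interval 12, next fire after T=61 is 72
  job_D: interval 19, next fire after T=61 is 76
  job_E: interval 17, next fire after T=61 is 68
  job_G: interval 19, next fire after T=61 is 76
Earliest = 65, winner (lex tiebreak) = job_B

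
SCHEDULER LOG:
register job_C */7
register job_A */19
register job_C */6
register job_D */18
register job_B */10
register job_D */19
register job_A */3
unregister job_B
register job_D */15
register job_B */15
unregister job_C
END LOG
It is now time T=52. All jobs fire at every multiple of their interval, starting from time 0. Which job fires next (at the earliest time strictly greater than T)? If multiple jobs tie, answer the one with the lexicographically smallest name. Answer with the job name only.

Answer: job_A

Derivation:
Op 1: register job_C */7 -> active={job_C:*/7}
Op 2: register job_A */19 -> active={job_A:*/19, job_C:*/7}
Op 3: register job_C */6 -> active={job_A:*/19, job_C:*/6}
Op 4: register job_D */18 -> active={job_A:*/19, job_C:*/6, job_D:*/18}
Op 5: register job_B */10 -> active={job_A:*/19, job_B:*/10, job_C:*/6, job_D:*/18}
Op 6: register job_D */19 -> active={job_A:*/19, job_B:*/10, job_C:*/6, job_D:*/19}
Op 7: register job_A */3 -> active={job_A:*/3, job_B:*/10, job_C:*/6, job_D:*/19}
Op 8: unregister job_B -> active={job_A:*/3, job_C:*/6, job_D:*/19}
Op 9: register job_D */15 -> active={job_A:*/3, job_C:*/6, job_D:*/15}
Op 10: register job_B */15 -> active={job_A:*/3, job_B:*/15, job_C:*/6, job_D:*/15}
Op 11: unregister job_C -> active={job_A:*/3, job_B:*/15, job_D:*/15}
  job_A: interval 3, next fire after T=52 is 54
  job_B: interval 15, next fire after T=52 is 60
  job_D: interval 15, next fire after T=52 is 60
Earliest = 54, winner (lex tiebreak) = job_A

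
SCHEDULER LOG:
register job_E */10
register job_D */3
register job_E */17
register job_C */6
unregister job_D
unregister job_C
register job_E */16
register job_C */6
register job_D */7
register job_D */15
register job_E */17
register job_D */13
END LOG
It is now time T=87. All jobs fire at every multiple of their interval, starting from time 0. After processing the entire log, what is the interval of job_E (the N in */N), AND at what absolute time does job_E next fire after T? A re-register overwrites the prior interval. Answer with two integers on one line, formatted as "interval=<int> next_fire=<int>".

Op 1: register job_E */10 -> active={job_E:*/10}
Op 2: register job_D */3 -> active={job_D:*/3, job_E:*/10}
Op 3: register job_E */17 -> active={job_D:*/3, job_E:*/17}
Op 4: register job_C */6 -> active={job_C:*/6, job_D:*/3, job_E:*/17}
Op 5: unregister job_D -> active={job_C:*/6, job_E:*/17}
Op 6: unregister job_C -> active={job_E:*/17}
Op 7: register job_E */16 -> active={job_E:*/16}
Op 8: register job_C */6 -> active={job_C:*/6, job_E:*/16}
Op 9: register job_D */7 -> active={job_C:*/6, job_D:*/7, job_E:*/16}
Op 10: register job_D */15 -> active={job_C:*/6, job_D:*/15, job_E:*/16}
Op 11: register job_E */17 -> active={job_C:*/6, job_D:*/15, job_E:*/17}
Op 12: register job_D */13 -> active={job_C:*/6, job_D:*/13, job_E:*/17}
Final interval of job_E = 17
Next fire of job_E after T=87: (87//17+1)*17 = 102

Answer: interval=17 next_fire=102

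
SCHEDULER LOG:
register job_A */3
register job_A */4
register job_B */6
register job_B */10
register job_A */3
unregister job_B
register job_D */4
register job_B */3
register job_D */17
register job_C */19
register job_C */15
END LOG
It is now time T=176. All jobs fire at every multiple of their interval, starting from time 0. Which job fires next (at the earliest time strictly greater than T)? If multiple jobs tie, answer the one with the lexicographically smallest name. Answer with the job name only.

Answer: job_A

Derivation:
Op 1: register job_A */3 -> active={job_A:*/3}
Op 2: register job_A */4 -> active={job_A:*/4}
Op 3: register job_B */6 -> active={job_A:*/4, job_B:*/6}
Op 4: register job_B */10 -> active={job_A:*/4, job_B:*/10}
Op 5: register job_A */3 -> active={job_A:*/3, job_B:*/10}
Op 6: unregister job_B -> active={job_A:*/3}
Op 7: register job_D */4 -> active={job_A:*/3, job_D:*/4}
Op 8: register job_B */3 -> active={job_A:*/3, job_B:*/3, job_D:*/4}
Op 9: register job_D */17 -> active={job_A:*/3, job_B:*/3, job_D:*/17}
Op 10: register job_C */19 -> active={job_A:*/3, job_B:*/3, job_C:*/19, job_D:*/17}
Op 11: register job_C */15 -> active={job_A:*/3, job_B:*/3, job_C:*/15, job_D:*/17}
  job_A: interval 3, next fire after T=176 is 177
  job_B: interval 3, next fire after T=176 is 177
  job_C: interval 15, next fire after T=176 is 180
  job_D: interval 17, next fire after T=176 is 187
Earliest = 177, winner (lex tiebreak) = job_A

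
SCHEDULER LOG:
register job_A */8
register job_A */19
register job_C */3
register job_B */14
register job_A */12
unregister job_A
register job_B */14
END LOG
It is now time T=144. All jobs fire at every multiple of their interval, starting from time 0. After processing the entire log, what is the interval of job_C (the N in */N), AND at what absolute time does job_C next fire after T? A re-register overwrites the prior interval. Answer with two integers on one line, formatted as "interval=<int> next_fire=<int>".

Answer: interval=3 next_fire=147

Derivation:
Op 1: register job_A */8 -> active={job_A:*/8}
Op 2: register job_A */19 -> active={job_A:*/19}
Op 3: register job_C */3 -> active={job_A:*/19, job_C:*/3}
Op 4: register job_B */14 -> active={job_A:*/19, job_B:*/14, job_C:*/3}
Op 5: register job_A */12 -> active={job_A:*/12, job_B:*/14, job_C:*/3}
Op 6: unregister job_A -> active={job_B:*/14, job_C:*/3}
Op 7: register job_B */14 -> active={job_B:*/14, job_C:*/3}
Final interval of job_C = 3
Next fire of job_C after T=144: (144//3+1)*3 = 147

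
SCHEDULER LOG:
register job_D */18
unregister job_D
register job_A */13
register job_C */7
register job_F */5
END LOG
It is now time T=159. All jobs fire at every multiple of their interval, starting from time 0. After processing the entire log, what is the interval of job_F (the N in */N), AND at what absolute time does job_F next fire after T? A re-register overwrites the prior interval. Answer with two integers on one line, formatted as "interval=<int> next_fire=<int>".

Answer: interval=5 next_fire=160

Derivation:
Op 1: register job_D */18 -> active={job_D:*/18}
Op 2: unregister job_D -> active={}
Op 3: register job_A */13 -> active={job_A:*/13}
Op 4: register job_C */7 -> active={job_A:*/13, job_C:*/7}
Op 5: register job_F */5 -> active={job_A:*/13, job_C:*/7, job_F:*/5}
Final interval of job_F = 5
Next fire of job_F after T=159: (159//5+1)*5 = 160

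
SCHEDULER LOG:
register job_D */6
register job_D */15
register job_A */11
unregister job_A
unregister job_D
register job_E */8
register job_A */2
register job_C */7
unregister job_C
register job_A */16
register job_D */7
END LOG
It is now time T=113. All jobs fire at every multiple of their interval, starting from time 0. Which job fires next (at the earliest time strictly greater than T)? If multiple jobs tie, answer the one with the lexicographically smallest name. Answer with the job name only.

Answer: job_D

Derivation:
Op 1: register job_D */6 -> active={job_D:*/6}
Op 2: register job_D */15 -> active={job_D:*/15}
Op 3: register job_A */11 -> active={job_A:*/11, job_D:*/15}
Op 4: unregister job_A -> active={job_D:*/15}
Op 5: unregister job_D -> active={}
Op 6: register job_E */8 -> active={job_E:*/8}
Op 7: register job_A */2 -> active={job_A:*/2, job_E:*/8}
Op 8: register job_C */7 -> active={job_A:*/2, job_C:*/7, job_E:*/8}
Op 9: unregister job_C -> active={job_A:*/2, job_E:*/8}
Op 10: register job_A */16 -> active={job_A:*/16, job_E:*/8}
Op 11: register job_D */7 -> active={job_A:*/16, job_D:*/7, job_E:*/8}
  job_A: interval 16, next fire after T=113 is 128
  job_D: interval 7, next fire after T=113 is 119
  job_E: interval 8, next fire after T=113 is 120
Earliest = 119, winner (lex tiebreak) = job_D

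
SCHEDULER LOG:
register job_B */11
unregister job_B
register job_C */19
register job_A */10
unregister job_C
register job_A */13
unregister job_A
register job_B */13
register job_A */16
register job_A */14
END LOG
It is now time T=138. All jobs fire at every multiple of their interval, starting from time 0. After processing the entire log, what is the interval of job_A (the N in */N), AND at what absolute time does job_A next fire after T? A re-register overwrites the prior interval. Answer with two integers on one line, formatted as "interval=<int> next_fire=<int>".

Answer: interval=14 next_fire=140

Derivation:
Op 1: register job_B */11 -> active={job_B:*/11}
Op 2: unregister job_B -> active={}
Op 3: register job_C */19 -> active={job_C:*/19}
Op 4: register job_A */10 -> active={job_A:*/10, job_C:*/19}
Op 5: unregister job_C -> active={job_A:*/10}
Op 6: register job_A */13 -> active={job_A:*/13}
Op 7: unregister job_A -> active={}
Op 8: register job_B */13 -> active={job_B:*/13}
Op 9: register job_A */16 -> active={job_A:*/16, job_B:*/13}
Op 10: register job_A */14 -> active={job_A:*/14, job_B:*/13}
Final interval of job_A = 14
Next fire of job_A after T=138: (138//14+1)*14 = 140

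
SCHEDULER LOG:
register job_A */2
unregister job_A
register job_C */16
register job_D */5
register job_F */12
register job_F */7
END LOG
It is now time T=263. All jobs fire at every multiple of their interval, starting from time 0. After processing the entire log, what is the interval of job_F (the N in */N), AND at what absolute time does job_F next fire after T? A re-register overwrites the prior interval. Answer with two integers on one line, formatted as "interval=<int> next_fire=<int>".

Answer: interval=7 next_fire=266

Derivation:
Op 1: register job_A */2 -> active={job_A:*/2}
Op 2: unregister job_A -> active={}
Op 3: register job_C */16 -> active={job_C:*/16}
Op 4: register job_D */5 -> active={job_C:*/16, job_D:*/5}
Op 5: register job_F */12 -> active={job_C:*/16, job_D:*/5, job_F:*/12}
Op 6: register job_F */7 -> active={job_C:*/16, job_D:*/5, job_F:*/7}
Final interval of job_F = 7
Next fire of job_F after T=263: (263//7+1)*7 = 266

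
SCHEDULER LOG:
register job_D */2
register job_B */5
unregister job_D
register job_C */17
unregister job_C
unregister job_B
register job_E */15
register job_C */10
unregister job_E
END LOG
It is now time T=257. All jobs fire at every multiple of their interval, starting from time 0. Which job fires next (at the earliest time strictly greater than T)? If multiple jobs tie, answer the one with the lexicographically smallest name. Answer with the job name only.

Op 1: register job_D */2 -> active={job_D:*/2}
Op 2: register job_B */5 -> active={job_B:*/5, job_D:*/2}
Op 3: unregister job_D -> active={job_B:*/5}
Op 4: register job_C */17 -> active={job_B:*/5, job_C:*/17}
Op 5: unregister job_C -> active={job_B:*/5}
Op 6: unregister job_B -> active={}
Op 7: register job_E */15 -> active={job_E:*/15}
Op 8: register job_C */10 -> active={job_C:*/10, job_E:*/15}
Op 9: unregister job_E -> active={job_C:*/10}
  job_C: interval 10, next fire after T=257 is 260
Earliest = 260, winner (lex tiebreak) = job_C

Answer: job_C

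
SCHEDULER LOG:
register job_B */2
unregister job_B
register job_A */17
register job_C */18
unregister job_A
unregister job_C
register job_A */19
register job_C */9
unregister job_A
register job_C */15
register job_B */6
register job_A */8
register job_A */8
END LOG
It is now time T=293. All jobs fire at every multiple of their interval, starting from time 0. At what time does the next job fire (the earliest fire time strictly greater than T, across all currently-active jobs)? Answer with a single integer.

Op 1: register job_B */2 -> active={job_B:*/2}
Op 2: unregister job_B -> active={}
Op 3: register job_A */17 -> active={job_A:*/17}
Op 4: register job_C */18 -> active={job_A:*/17, job_C:*/18}
Op 5: unregister job_A -> active={job_C:*/18}
Op 6: unregister job_C -> active={}
Op 7: register job_A */19 -> active={job_A:*/19}
Op 8: register job_C */9 -> active={job_A:*/19, job_C:*/9}
Op 9: unregister job_A -> active={job_C:*/9}
Op 10: register job_C */15 -> active={job_C:*/15}
Op 11: register job_B */6 -> active={job_B:*/6, job_C:*/15}
Op 12: register job_A */8 -> active={job_A:*/8, job_B:*/6, job_C:*/15}
Op 13: register job_A */8 -> active={job_A:*/8, job_B:*/6, job_C:*/15}
  job_A: interval 8, next fire after T=293 is 296
  job_B: interval 6, next fire after T=293 is 294
  job_C: interval 15, next fire after T=293 is 300
Earliest fire time = 294 (job job_B)

Answer: 294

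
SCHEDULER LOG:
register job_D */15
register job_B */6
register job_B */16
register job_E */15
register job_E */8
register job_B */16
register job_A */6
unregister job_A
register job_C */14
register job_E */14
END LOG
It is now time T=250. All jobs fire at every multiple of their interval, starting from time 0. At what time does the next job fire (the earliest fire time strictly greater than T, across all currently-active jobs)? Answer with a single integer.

Op 1: register job_D */15 -> active={job_D:*/15}
Op 2: register job_B */6 -> active={job_B:*/6, job_D:*/15}
Op 3: register job_B */16 -> active={job_B:*/16, job_D:*/15}
Op 4: register job_E */15 -> active={job_B:*/16, job_D:*/15, job_E:*/15}
Op 5: register job_E */8 -> active={job_B:*/16, job_D:*/15, job_E:*/8}
Op 6: register job_B */16 -> active={job_B:*/16, job_D:*/15, job_E:*/8}
Op 7: register job_A */6 -> active={job_A:*/6, job_B:*/16, job_D:*/15, job_E:*/8}
Op 8: unregister job_A -> active={job_B:*/16, job_D:*/15, job_E:*/8}
Op 9: register job_C */14 -> active={job_B:*/16, job_C:*/14, job_D:*/15, job_E:*/8}
Op 10: register job_E */14 -> active={job_B:*/16, job_C:*/14, job_D:*/15, job_E:*/14}
  job_B: interval 16, next fire after T=250 is 256
  job_C: interval 14, next fire after T=250 is 252
  job_D: interval 15, next fire after T=250 is 255
  job_E: interval 14, next fire after T=250 is 252
Earliest fire time = 252 (job job_C)

Answer: 252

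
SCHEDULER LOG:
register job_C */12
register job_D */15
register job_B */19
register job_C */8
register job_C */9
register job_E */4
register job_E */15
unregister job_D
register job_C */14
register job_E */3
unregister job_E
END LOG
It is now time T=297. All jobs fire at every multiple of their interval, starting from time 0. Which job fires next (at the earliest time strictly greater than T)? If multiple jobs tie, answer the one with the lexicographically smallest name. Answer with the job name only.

Op 1: register job_C */12 -> active={job_C:*/12}
Op 2: register job_D */15 -> active={job_C:*/12, job_D:*/15}
Op 3: register job_B */19 -> active={job_B:*/19, job_C:*/12, job_D:*/15}
Op 4: register job_C */8 -> active={job_B:*/19, job_C:*/8, job_D:*/15}
Op 5: register job_C */9 -> active={job_B:*/19, job_C:*/9, job_D:*/15}
Op 6: register job_E */4 -> active={job_B:*/19, job_C:*/9, job_D:*/15, job_E:*/4}
Op 7: register job_E */15 -> active={job_B:*/19, job_C:*/9, job_D:*/15, job_E:*/15}
Op 8: unregister job_D -> active={job_B:*/19, job_C:*/9, job_E:*/15}
Op 9: register job_C */14 -> active={job_B:*/19, job_C:*/14, job_E:*/15}
Op 10: register job_E */3 -> active={job_B:*/19, job_C:*/14, job_E:*/3}
Op 11: unregister job_E -> active={job_B:*/19, job_C:*/14}
  job_B: interval 19, next fire after T=297 is 304
  job_C: interval 14, next fire after T=297 is 308
Earliest = 304, winner (lex tiebreak) = job_B

Answer: job_B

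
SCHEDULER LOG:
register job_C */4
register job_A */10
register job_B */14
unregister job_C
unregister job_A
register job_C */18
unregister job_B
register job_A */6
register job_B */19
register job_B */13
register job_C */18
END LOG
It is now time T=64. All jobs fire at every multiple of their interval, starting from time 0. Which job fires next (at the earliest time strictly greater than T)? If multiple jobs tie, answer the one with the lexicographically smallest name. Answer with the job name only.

Answer: job_B

Derivation:
Op 1: register job_C */4 -> active={job_C:*/4}
Op 2: register job_A */10 -> active={job_A:*/10, job_C:*/4}
Op 3: register job_B */14 -> active={job_A:*/10, job_B:*/14, job_C:*/4}
Op 4: unregister job_C -> active={job_A:*/10, job_B:*/14}
Op 5: unregister job_A -> active={job_B:*/14}
Op 6: register job_C */18 -> active={job_B:*/14, job_C:*/18}
Op 7: unregister job_B -> active={job_C:*/18}
Op 8: register job_A */6 -> active={job_A:*/6, job_C:*/18}
Op 9: register job_B */19 -> active={job_A:*/6, job_B:*/19, job_C:*/18}
Op 10: register job_B */13 -> active={job_A:*/6, job_B:*/13, job_C:*/18}
Op 11: register job_C */18 -> active={job_A:*/6, job_B:*/13, job_C:*/18}
  job_A: interval 6, next fire after T=64 is 66
  job_B: interval 13, next fire after T=64 is 65
  job_C: interval 18, next fire after T=64 is 72
Earliest = 65, winner (lex tiebreak) = job_B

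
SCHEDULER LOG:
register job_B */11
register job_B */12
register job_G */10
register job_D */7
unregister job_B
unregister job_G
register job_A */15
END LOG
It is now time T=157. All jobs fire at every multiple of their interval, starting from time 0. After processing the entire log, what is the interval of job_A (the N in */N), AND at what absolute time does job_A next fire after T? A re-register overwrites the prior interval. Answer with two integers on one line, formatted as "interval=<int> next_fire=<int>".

Op 1: register job_B */11 -> active={job_B:*/11}
Op 2: register job_B */12 -> active={job_B:*/12}
Op 3: register job_G */10 -> active={job_B:*/12, job_G:*/10}
Op 4: register job_D */7 -> active={job_B:*/12, job_D:*/7, job_G:*/10}
Op 5: unregister job_B -> active={job_D:*/7, job_G:*/10}
Op 6: unregister job_G -> active={job_D:*/7}
Op 7: register job_A */15 -> active={job_A:*/15, job_D:*/7}
Final interval of job_A = 15
Next fire of job_A after T=157: (157//15+1)*15 = 165

Answer: interval=15 next_fire=165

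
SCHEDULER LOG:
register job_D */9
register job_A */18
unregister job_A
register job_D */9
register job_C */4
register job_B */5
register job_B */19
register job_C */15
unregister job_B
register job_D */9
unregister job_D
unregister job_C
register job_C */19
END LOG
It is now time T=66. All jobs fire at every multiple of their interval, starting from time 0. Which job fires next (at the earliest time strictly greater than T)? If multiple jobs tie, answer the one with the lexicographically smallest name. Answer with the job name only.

Answer: job_C

Derivation:
Op 1: register job_D */9 -> active={job_D:*/9}
Op 2: register job_A */18 -> active={job_A:*/18, job_D:*/9}
Op 3: unregister job_A -> active={job_D:*/9}
Op 4: register job_D */9 -> active={job_D:*/9}
Op 5: register job_C */4 -> active={job_C:*/4, job_D:*/9}
Op 6: register job_B */5 -> active={job_B:*/5, job_C:*/4, job_D:*/9}
Op 7: register job_B */19 -> active={job_B:*/19, job_C:*/4, job_D:*/9}
Op 8: register job_C */15 -> active={job_B:*/19, job_C:*/15, job_D:*/9}
Op 9: unregister job_B -> active={job_C:*/15, job_D:*/9}
Op 10: register job_D */9 -> active={job_C:*/15, job_D:*/9}
Op 11: unregister job_D -> active={job_C:*/15}
Op 12: unregister job_C -> active={}
Op 13: register job_C */19 -> active={job_C:*/19}
  job_C: interval 19, next fire after T=66 is 76
Earliest = 76, winner (lex tiebreak) = job_C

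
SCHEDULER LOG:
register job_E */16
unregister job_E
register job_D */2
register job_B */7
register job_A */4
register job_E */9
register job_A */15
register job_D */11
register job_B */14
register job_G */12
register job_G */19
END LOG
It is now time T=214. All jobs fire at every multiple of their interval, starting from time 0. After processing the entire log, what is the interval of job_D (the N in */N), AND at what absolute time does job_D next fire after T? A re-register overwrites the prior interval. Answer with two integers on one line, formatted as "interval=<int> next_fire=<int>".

Op 1: register job_E */16 -> active={job_E:*/16}
Op 2: unregister job_E -> active={}
Op 3: register job_D */2 -> active={job_D:*/2}
Op 4: register job_B */7 -> active={job_B:*/7, job_D:*/2}
Op 5: register job_A */4 -> active={job_A:*/4, job_B:*/7, job_D:*/2}
Op 6: register job_E */9 -> active={job_A:*/4, job_B:*/7, job_D:*/2, job_E:*/9}
Op 7: register job_A */15 -> active={job_A:*/15, job_B:*/7, job_D:*/2, job_E:*/9}
Op 8: register job_D */11 -> active={job_A:*/15, job_B:*/7, job_D:*/11, job_E:*/9}
Op 9: register job_B */14 -> active={job_A:*/15, job_B:*/14, job_D:*/11, job_E:*/9}
Op 10: register job_G */12 -> active={job_A:*/15, job_B:*/14, job_D:*/11, job_E:*/9, job_G:*/12}
Op 11: register job_G */19 -> active={job_A:*/15, job_B:*/14, job_D:*/11, job_E:*/9, job_G:*/19}
Final interval of job_D = 11
Next fire of job_D after T=214: (214//11+1)*11 = 220

Answer: interval=11 next_fire=220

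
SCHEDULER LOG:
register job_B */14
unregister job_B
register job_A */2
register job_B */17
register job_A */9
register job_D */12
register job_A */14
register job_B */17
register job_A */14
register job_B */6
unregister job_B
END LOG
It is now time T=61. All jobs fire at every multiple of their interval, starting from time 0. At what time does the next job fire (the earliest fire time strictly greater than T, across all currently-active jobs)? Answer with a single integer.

Op 1: register job_B */14 -> active={job_B:*/14}
Op 2: unregister job_B -> active={}
Op 3: register job_A */2 -> active={job_A:*/2}
Op 4: register job_B */17 -> active={job_A:*/2, job_B:*/17}
Op 5: register job_A */9 -> active={job_A:*/9, job_B:*/17}
Op 6: register job_D */12 -> active={job_A:*/9, job_B:*/17, job_D:*/12}
Op 7: register job_A */14 -> active={job_A:*/14, job_B:*/17, job_D:*/12}
Op 8: register job_B */17 -> active={job_A:*/14, job_B:*/17, job_D:*/12}
Op 9: register job_A */14 -> active={job_A:*/14, job_B:*/17, job_D:*/12}
Op 10: register job_B */6 -> active={job_A:*/14, job_B:*/6, job_D:*/12}
Op 11: unregister job_B -> active={job_A:*/14, job_D:*/12}
  job_A: interval 14, next fire after T=61 is 70
  job_D: interval 12, next fire after T=61 is 72
Earliest fire time = 70 (job job_A)

Answer: 70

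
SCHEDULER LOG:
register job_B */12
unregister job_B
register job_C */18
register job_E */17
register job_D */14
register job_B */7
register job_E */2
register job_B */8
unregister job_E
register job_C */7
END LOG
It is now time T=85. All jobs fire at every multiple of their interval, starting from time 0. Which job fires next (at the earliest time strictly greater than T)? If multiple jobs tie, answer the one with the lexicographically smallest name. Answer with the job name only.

Op 1: register job_B */12 -> active={job_B:*/12}
Op 2: unregister job_B -> active={}
Op 3: register job_C */18 -> active={job_C:*/18}
Op 4: register job_E */17 -> active={job_C:*/18, job_E:*/17}
Op 5: register job_D */14 -> active={job_C:*/18, job_D:*/14, job_E:*/17}
Op 6: register job_B */7 -> active={job_B:*/7, job_C:*/18, job_D:*/14, job_E:*/17}
Op 7: register job_E */2 -> active={job_B:*/7, job_C:*/18, job_D:*/14, job_E:*/2}
Op 8: register job_B */8 -> active={job_B:*/8, job_C:*/18, job_D:*/14, job_E:*/2}
Op 9: unregister job_E -> active={job_B:*/8, job_C:*/18, job_D:*/14}
Op 10: register job_C */7 -> active={job_B:*/8, job_C:*/7, job_D:*/14}
  job_B: interval 8, next fire after T=85 is 88
  job_C: interval 7, next fire after T=85 is 91
  job_D: interval 14, next fire after T=85 is 98
Earliest = 88, winner (lex tiebreak) = job_B

Answer: job_B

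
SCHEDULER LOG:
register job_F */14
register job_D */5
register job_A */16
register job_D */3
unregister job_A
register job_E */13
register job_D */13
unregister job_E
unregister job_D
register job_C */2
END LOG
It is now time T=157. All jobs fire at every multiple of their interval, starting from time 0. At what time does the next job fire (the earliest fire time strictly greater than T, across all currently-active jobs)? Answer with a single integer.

Answer: 158

Derivation:
Op 1: register job_F */14 -> active={job_F:*/14}
Op 2: register job_D */5 -> active={job_D:*/5, job_F:*/14}
Op 3: register job_A */16 -> active={job_A:*/16, job_D:*/5, job_F:*/14}
Op 4: register job_D */3 -> active={job_A:*/16, job_D:*/3, job_F:*/14}
Op 5: unregister job_A -> active={job_D:*/3, job_F:*/14}
Op 6: register job_E */13 -> active={job_D:*/3, job_E:*/13, job_F:*/14}
Op 7: register job_D */13 -> active={job_D:*/13, job_E:*/13, job_F:*/14}
Op 8: unregister job_E -> active={job_D:*/13, job_F:*/14}
Op 9: unregister job_D -> active={job_F:*/14}
Op 10: register job_C */2 -> active={job_C:*/2, job_F:*/14}
  job_C: interval 2, next fire after T=157 is 158
  job_F: interval 14, next fire after T=157 is 168
Earliest fire time = 158 (job job_C)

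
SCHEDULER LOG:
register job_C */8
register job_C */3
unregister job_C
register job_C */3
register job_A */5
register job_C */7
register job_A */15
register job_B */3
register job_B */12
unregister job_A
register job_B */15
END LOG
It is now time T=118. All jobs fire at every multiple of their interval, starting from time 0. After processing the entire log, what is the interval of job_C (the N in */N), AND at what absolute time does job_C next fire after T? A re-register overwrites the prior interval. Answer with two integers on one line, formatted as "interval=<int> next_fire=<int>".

Op 1: register job_C */8 -> active={job_C:*/8}
Op 2: register job_C */3 -> active={job_C:*/3}
Op 3: unregister job_C -> active={}
Op 4: register job_C */3 -> active={job_C:*/3}
Op 5: register job_A */5 -> active={job_A:*/5, job_C:*/3}
Op 6: register job_C */7 -> active={job_A:*/5, job_C:*/7}
Op 7: register job_A */15 -> active={job_A:*/15, job_C:*/7}
Op 8: register job_B */3 -> active={job_A:*/15, job_B:*/3, job_C:*/7}
Op 9: register job_B */12 -> active={job_A:*/15, job_B:*/12, job_C:*/7}
Op 10: unregister job_A -> active={job_B:*/12, job_C:*/7}
Op 11: register job_B */15 -> active={job_B:*/15, job_C:*/7}
Final interval of job_C = 7
Next fire of job_C after T=118: (118//7+1)*7 = 119

Answer: interval=7 next_fire=119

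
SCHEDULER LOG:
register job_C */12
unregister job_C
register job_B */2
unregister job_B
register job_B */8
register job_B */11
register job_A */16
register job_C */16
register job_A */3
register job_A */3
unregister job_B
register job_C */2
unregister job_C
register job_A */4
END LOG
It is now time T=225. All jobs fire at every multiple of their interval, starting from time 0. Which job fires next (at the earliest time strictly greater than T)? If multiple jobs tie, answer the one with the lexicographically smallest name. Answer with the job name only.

Answer: job_A

Derivation:
Op 1: register job_C */12 -> active={job_C:*/12}
Op 2: unregister job_C -> active={}
Op 3: register job_B */2 -> active={job_B:*/2}
Op 4: unregister job_B -> active={}
Op 5: register job_B */8 -> active={job_B:*/8}
Op 6: register job_B */11 -> active={job_B:*/11}
Op 7: register job_A */16 -> active={job_A:*/16, job_B:*/11}
Op 8: register job_C */16 -> active={job_A:*/16, job_B:*/11, job_C:*/16}
Op 9: register job_A */3 -> active={job_A:*/3, job_B:*/11, job_C:*/16}
Op 10: register job_A */3 -> active={job_A:*/3, job_B:*/11, job_C:*/16}
Op 11: unregister job_B -> active={job_A:*/3, job_C:*/16}
Op 12: register job_C */2 -> active={job_A:*/3, job_C:*/2}
Op 13: unregister job_C -> active={job_A:*/3}
Op 14: register job_A */4 -> active={job_A:*/4}
  job_A: interval 4, next fire after T=225 is 228
Earliest = 228, winner (lex tiebreak) = job_A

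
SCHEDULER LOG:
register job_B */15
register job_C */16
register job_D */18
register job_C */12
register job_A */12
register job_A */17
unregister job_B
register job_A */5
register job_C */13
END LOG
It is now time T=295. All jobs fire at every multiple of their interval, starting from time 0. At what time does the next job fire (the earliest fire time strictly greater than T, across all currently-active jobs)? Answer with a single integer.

Answer: 299

Derivation:
Op 1: register job_B */15 -> active={job_B:*/15}
Op 2: register job_C */16 -> active={job_B:*/15, job_C:*/16}
Op 3: register job_D */18 -> active={job_B:*/15, job_C:*/16, job_D:*/18}
Op 4: register job_C */12 -> active={job_B:*/15, job_C:*/12, job_D:*/18}
Op 5: register job_A */12 -> active={job_A:*/12, job_B:*/15, job_C:*/12, job_D:*/18}
Op 6: register job_A */17 -> active={job_A:*/17, job_B:*/15, job_C:*/12, job_D:*/18}
Op 7: unregister job_B -> active={job_A:*/17, job_C:*/12, job_D:*/18}
Op 8: register job_A */5 -> active={job_A:*/5, job_C:*/12, job_D:*/18}
Op 9: register job_C */13 -> active={job_A:*/5, job_C:*/13, job_D:*/18}
  job_A: interval 5, next fire after T=295 is 300
  job_C: interval 13, next fire after T=295 is 299
  job_D: interval 18, next fire after T=295 is 306
Earliest fire time = 299 (job job_C)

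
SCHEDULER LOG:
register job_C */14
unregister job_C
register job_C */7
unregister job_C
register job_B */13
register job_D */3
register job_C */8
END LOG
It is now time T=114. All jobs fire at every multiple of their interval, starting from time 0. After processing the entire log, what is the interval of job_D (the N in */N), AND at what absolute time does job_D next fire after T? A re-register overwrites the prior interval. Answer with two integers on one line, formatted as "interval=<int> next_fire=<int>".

Op 1: register job_C */14 -> active={job_C:*/14}
Op 2: unregister job_C -> active={}
Op 3: register job_C */7 -> active={job_C:*/7}
Op 4: unregister job_C -> active={}
Op 5: register job_B */13 -> active={job_B:*/13}
Op 6: register job_D */3 -> active={job_B:*/13, job_D:*/3}
Op 7: register job_C */8 -> active={job_B:*/13, job_C:*/8, job_D:*/3}
Final interval of job_D = 3
Next fire of job_D after T=114: (114//3+1)*3 = 117

Answer: interval=3 next_fire=117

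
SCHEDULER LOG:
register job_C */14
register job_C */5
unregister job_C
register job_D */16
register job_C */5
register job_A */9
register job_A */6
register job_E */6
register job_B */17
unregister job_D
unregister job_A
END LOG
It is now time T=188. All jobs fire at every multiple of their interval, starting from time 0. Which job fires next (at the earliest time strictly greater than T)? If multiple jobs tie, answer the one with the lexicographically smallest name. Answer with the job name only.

Answer: job_C

Derivation:
Op 1: register job_C */14 -> active={job_C:*/14}
Op 2: register job_C */5 -> active={job_C:*/5}
Op 3: unregister job_C -> active={}
Op 4: register job_D */16 -> active={job_D:*/16}
Op 5: register job_C */5 -> active={job_C:*/5, job_D:*/16}
Op 6: register job_A */9 -> active={job_A:*/9, job_C:*/5, job_D:*/16}
Op 7: register job_A */6 -> active={job_A:*/6, job_C:*/5, job_D:*/16}
Op 8: register job_E */6 -> active={job_A:*/6, job_C:*/5, job_D:*/16, job_E:*/6}
Op 9: register job_B */17 -> active={job_A:*/6, job_B:*/17, job_C:*/5, job_D:*/16, job_E:*/6}
Op 10: unregister job_D -> active={job_A:*/6, job_B:*/17, job_C:*/5, job_E:*/6}
Op 11: unregister job_A -> active={job_B:*/17, job_C:*/5, job_E:*/6}
  job_B: interval 17, next fire after T=188 is 204
  job_C: interval 5, next fire after T=188 is 190
  job_E: interval 6, next fire after T=188 is 192
Earliest = 190, winner (lex tiebreak) = job_C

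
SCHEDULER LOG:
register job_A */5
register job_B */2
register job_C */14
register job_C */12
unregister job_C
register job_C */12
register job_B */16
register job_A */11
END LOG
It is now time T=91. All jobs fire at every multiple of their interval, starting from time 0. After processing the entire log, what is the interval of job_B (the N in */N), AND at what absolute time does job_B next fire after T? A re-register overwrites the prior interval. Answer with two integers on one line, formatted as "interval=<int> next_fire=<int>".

Answer: interval=16 next_fire=96

Derivation:
Op 1: register job_A */5 -> active={job_A:*/5}
Op 2: register job_B */2 -> active={job_A:*/5, job_B:*/2}
Op 3: register job_C */14 -> active={job_A:*/5, job_B:*/2, job_C:*/14}
Op 4: register job_C */12 -> active={job_A:*/5, job_B:*/2, job_C:*/12}
Op 5: unregister job_C -> active={job_A:*/5, job_B:*/2}
Op 6: register job_C */12 -> active={job_A:*/5, job_B:*/2, job_C:*/12}
Op 7: register job_B */16 -> active={job_A:*/5, job_B:*/16, job_C:*/12}
Op 8: register job_A */11 -> active={job_A:*/11, job_B:*/16, job_C:*/12}
Final interval of job_B = 16
Next fire of job_B after T=91: (91//16+1)*16 = 96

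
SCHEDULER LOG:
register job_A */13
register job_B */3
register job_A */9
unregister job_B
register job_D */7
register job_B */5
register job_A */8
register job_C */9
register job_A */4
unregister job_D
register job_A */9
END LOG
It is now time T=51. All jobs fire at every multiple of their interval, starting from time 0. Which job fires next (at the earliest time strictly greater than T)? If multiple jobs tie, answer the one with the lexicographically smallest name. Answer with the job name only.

Answer: job_A

Derivation:
Op 1: register job_A */13 -> active={job_A:*/13}
Op 2: register job_B */3 -> active={job_A:*/13, job_B:*/3}
Op 3: register job_A */9 -> active={job_A:*/9, job_B:*/3}
Op 4: unregister job_B -> active={job_A:*/9}
Op 5: register job_D */7 -> active={job_A:*/9, job_D:*/7}
Op 6: register job_B */5 -> active={job_A:*/9, job_B:*/5, job_D:*/7}
Op 7: register job_A */8 -> active={job_A:*/8, job_B:*/5, job_D:*/7}
Op 8: register job_C */9 -> active={job_A:*/8, job_B:*/5, job_C:*/9, job_D:*/7}
Op 9: register job_A */4 -> active={job_A:*/4, job_B:*/5, job_C:*/9, job_D:*/7}
Op 10: unregister job_D -> active={job_A:*/4, job_B:*/5, job_C:*/9}
Op 11: register job_A */9 -> active={job_A:*/9, job_B:*/5, job_C:*/9}
  job_A: interval 9, next fire after T=51 is 54
  job_B: interval 5, next fire after T=51 is 55
  job_C: interval 9, next fire after T=51 is 54
Earliest = 54, winner (lex tiebreak) = job_A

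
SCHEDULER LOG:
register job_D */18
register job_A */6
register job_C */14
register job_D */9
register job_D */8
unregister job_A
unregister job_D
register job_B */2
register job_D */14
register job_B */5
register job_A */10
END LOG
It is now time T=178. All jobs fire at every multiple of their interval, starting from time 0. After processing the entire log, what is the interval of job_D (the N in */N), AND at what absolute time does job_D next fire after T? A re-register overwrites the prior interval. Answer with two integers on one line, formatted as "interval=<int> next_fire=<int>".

Op 1: register job_D */18 -> active={job_D:*/18}
Op 2: register job_A */6 -> active={job_A:*/6, job_D:*/18}
Op 3: register job_C */14 -> active={job_A:*/6, job_C:*/14, job_D:*/18}
Op 4: register job_D */9 -> active={job_A:*/6, job_C:*/14, job_D:*/9}
Op 5: register job_D */8 -> active={job_A:*/6, job_C:*/14, job_D:*/8}
Op 6: unregister job_A -> active={job_C:*/14, job_D:*/8}
Op 7: unregister job_D -> active={job_C:*/14}
Op 8: register job_B */2 -> active={job_B:*/2, job_C:*/14}
Op 9: register job_D */14 -> active={job_B:*/2, job_C:*/14, job_D:*/14}
Op 10: register job_B */5 -> active={job_B:*/5, job_C:*/14, job_D:*/14}
Op 11: register job_A */10 -> active={job_A:*/10, job_B:*/5, job_C:*/14, job_D:*/14}
Final interval of job_D = 14
Next fire of job_D after T=178: (178//14+1)*14 = 182

Answer: interval=14 next_fire=182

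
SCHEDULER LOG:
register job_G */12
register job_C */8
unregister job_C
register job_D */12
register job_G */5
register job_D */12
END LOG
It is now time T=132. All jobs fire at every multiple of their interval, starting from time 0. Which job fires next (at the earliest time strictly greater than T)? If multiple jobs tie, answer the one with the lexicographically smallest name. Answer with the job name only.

Op 1: register job_G */12 -> active={job_G:*/12}
Op 2: register job_C */8 -> active={job_C:*/8, job_G:*/12}
Op 3: unregister job_C -> active={job_G:*/12}
Op 4: register job_D */12 -> active={job_D:*/12, job_G:*/12}
Op 5: register job_G */5 -> active={job_D:*/12, job_G:*/5}
Op 6: register job_D */12 -> active={job_D:*/12, job_G:*/5}
  job_D: interval 12, next fire after T=132 is 144
  job_G: interval 5, next fire after T=132 is 135
Earliest = 135, winner (lex tiebreak) = job_G

Answer: job_G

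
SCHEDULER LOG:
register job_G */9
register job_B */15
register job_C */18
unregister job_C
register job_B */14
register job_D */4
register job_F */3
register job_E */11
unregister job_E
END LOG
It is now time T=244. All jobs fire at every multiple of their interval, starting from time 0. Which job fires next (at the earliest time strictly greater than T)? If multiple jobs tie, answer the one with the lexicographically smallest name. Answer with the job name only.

Answer: job_F

Derivation:
Op 1: register job_G */9 -> active={job_G:*/9}
Op 2: register job_B */15 -> active={job_B:*/15, job_G:*/9}
Op 3: register job_C */18 -> active={job_B:*/15, job_C:*/18, job_G:*/9}
Op 4: unregister job_C -> active={job_B:*/15, job_G:*/9}
Op 5: register job_B */14 -> active={job_B:*/14, job_G:*/9}
Op 6: register job_D */4 -> active={job_B:*/14, job_D:*/4, job_G:*/9}
Op 7: register job_F */3 -> active={job_B:*/14, job_D:*/4, job_F:*/3, job_G:*/9}
Op 8: register job_E */11 -> active={job_B:*/14, job_D:*/4, job_E:*/11, job_F:*/3, job_G:*/9}
Op 9: unregister job_E -> active={job_B:*/14, job_D:*/4, job_F:*/3, job_G:*/9}
  job_B: interval 14, next fire after T=244 is 252
  job_D: interval 4, next fire after T=244 is 248
  job_F: interval 3, next fire after T=244 is 246
  job_G: interval 9, next fire after T=244 is 252
Earliest = 246, winner (lex tiebreak) = job_F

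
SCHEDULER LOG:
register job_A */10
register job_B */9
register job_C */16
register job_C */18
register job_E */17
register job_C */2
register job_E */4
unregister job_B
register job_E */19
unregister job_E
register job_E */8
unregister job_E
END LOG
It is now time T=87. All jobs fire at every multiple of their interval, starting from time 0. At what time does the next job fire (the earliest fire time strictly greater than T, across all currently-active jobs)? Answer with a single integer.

Answer: 88

Derivation:
Op 1: register job_A */10 -> active={job_A:*/10}
Op 2: register job_B */9 -> active={job_A:*/10, job_B:*/9}
Op 3: register job_C */16 -> active={job_A:*/10, job_B:*/9, job_C:*/16}
Op 4: register job_C */18 -> active={job_A:*/10, job_B:*/9, job_C:*/18}
Op 5: register job_E */17 -> active={job_A:*/10, job_B:*/9, job_C:*/18, job_E:*/17}
Op 6: register job_C */2 -> active={job_A:*/10, job_B:*/9, job_C:*/2, job_E:*/17}
Op 7: register job_E */4 -> active={job_A:*/10, job_B:*/9, job_C:*/2, job_E:*/4}
Op 8: unregister job_B -> active={job_A:*/10, job_C:*/2, job_E:*/4}
Op 9: register job_E */19 -> active={job_A:*/10, job_C:*/2, job_E:*/19}
Op 10: unregister job_E -> active={job_A:*/10, job_C:*/2}
Op 11: register job_E */8 -> active={job_A:*/10, job_C:*/2, job_E:*/8}
Op 12: unregister job_E -> active={job_A:*/10, job_C:*/2}
  job_A: interval 10, next fire after T=87 is 90
  job_C: interval 2, next fire after T=87 is 88
Earliest fire time = 88 (job job_C)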